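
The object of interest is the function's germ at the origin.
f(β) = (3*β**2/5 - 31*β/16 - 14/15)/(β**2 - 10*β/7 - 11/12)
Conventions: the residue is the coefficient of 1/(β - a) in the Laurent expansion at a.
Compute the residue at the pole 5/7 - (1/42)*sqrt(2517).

The factor β**2 - 10*β/7 - 11/12 splits as (β - a)(β - a') with a = 5/7 - (1/42)*sqrt(2517), a' = 5/7 + (1/42)*sqrt(2517). At the order-1 pole a set g(β) = (β - a)*f(β) = [3*β**2/5 - 31*β/16 - 14/15] / (β - a').
Simple pole: residue = g(a) at a = 5/7 - (1/42)*sqrt(2517), which is -121/224 + (13583/1409520)*sqrt(2517).

The residue is -121/224 + (13583/1409520)*sqrt(2517).


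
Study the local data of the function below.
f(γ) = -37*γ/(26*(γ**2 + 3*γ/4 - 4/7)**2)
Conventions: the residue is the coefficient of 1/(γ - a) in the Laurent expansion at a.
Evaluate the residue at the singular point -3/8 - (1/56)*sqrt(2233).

The residue is (6216/1322893)*sqrt(2233).

The factor γ**2 + 3*γ/4 - 4/7 splits as (γ - a)(γ - a') with a = -3/8 - (1/56)*sqrt(2233), a' = -3/8 + (1/56)*sqrt(2233). At the order-2 pole a set g(γ) = (γ - a)^2*f(γ) = [-37*γ/26] / (γ - a')^2.
Order-2 pole: residue = g'(a); g'(-3/8 - (1/56)*sqrt(2233)) = (6216/1322893)*sqrt(2233), so the residue is (6216/1322893)*sqrt(2233).


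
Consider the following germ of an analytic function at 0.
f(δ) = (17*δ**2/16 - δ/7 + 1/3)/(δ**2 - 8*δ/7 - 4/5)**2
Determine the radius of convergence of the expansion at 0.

The radius of convergence is -4/7 + (2/35)*sqrt(345).

Denominator factor (δ**2 - 8*δ/7 - 4/5)^2: discriminant 1104/245, real irrational roots 4/7 + (2/35)*sqrt(345) and 4/7 - (2/35)*sqrt(345); poles of order 2, moduli 4/7 + (2/35)*sqrt(345) and -4/7 + (2/35)*sqrt(345).
The radius of convergence is the smallest modulus among the singular points: -4/7 + (2/35)*sqrt(345).


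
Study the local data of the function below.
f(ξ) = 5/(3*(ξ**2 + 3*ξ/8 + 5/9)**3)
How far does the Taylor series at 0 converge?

The radius of convergence is (1/3)*sqrt(5).

Denominator factor (ξ**2 + 3*ξ/8 + 5/9)^3: discriminant -1199/576, complex-conjugate roots (-3/16) + ((1/48)*sqrt(1199))*i and (-3/16) - ((1/48)*sqrt(1199))*i; poles of order 3, moduli (1/3)*sqrt(5) and (1/3)*sqrt(5).
The radius of convergence is the smallest modulus among the singular points: (1/3)*sqrt(5).


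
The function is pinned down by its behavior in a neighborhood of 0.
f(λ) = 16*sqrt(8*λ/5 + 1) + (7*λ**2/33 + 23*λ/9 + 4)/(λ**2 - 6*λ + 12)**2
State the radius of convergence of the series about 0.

Denominator factor (λ**2 - 6*λ + 12)^2: discriminant -12, complex-conjugate roots (3) + (sqrt(3))*i and (3) - (sqrt(3))*i; poles of order 2, moduli (2)*sqrt(3) and (2)*sqrt(3).
Branch term (16)*sqrt(1 - λ/(-5/8)): its argument vanishes at λ = -5/8, a square-root branch point, modulus 5/8.
The radius of convergence is the smallest modulus among the singular points: 5/8.

The radius of convergence is 5/8.


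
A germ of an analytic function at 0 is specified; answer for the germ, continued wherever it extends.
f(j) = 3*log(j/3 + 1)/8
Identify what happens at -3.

The point is a logarithmic branch point.

The term (3/8)*log(1 - j/(-3)) has argument 1 - -3/(-3) = 0 at -3: a logarithmic (infinitely-sheeted) branch point; the remaining terms are analytic or single-valued there.


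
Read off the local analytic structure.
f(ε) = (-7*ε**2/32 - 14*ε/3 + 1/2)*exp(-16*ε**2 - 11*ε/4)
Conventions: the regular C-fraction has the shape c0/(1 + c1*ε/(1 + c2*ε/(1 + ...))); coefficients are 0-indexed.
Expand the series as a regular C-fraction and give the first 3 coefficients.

Taylor coefficients (expand at 0): a_0 = 1/2, a_1 = -145/24, a_2 = 1249/192.
c0 = a_0 = 1/2. Peel one level at a time: if S = 1 + c*ε/S' with S'(0) = 1, then c is the ε-coefficient of S and S' = c*ε/(S - 1).
S_1 = c0/f = 1 + (145/12)*ε + (38303/288)*ε^2 + ...; c1 = 145/12.
S_2 = c1*ε/(S_1 - 1) = 1 + (-38303/3480)*ε + ...; c2 = -38303/3480.

The regular C-fraction coefficients are [1/2, 145/12, -38303/3480].


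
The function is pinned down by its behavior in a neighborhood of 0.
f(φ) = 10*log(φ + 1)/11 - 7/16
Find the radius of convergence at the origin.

Branch term (10/11)*log(1 - φ/(-1)): its argument vanishes at φ = -1, a logarithmic branch point, modulus 1.
The radius of convergence is the smallest modulus among the singular points: 1.

The radius of convergence is 1.


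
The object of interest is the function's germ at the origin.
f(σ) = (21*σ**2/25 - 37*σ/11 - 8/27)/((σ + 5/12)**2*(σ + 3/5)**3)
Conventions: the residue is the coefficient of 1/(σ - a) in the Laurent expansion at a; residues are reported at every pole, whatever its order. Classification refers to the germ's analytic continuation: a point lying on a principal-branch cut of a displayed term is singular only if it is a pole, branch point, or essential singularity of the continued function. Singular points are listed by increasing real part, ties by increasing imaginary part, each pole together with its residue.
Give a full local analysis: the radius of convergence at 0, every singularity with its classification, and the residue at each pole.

Radius of convergence at 0: 5/12.
At -3/5: a pole of order 3; residue 641257200/161051.
At -5/12: a pole of order 2; residue -641257200/161051.

Denominator factor (σ + 3/5)^3: pole of order 3 at -3/5, modulus 3/5.
Denominator factor (σ + 5/12)^2: pole of order 2 at -5/12, modulus 5/12.
The radius of convergence is the smallest modulus among the singular points: 5/12.
At the order-3 pole -3/5 set g(σ) = (σ - (-3/5))^3*f(σ) = (21*σ**2/25 - 37*σ/11 - 8/27)/(σ + 5/12)**2.
Order-3 pole: residue = g''(a)/2; g''(-3/5) = 1282514400/161051, so the residue is 641257200/161051.
At the order-2 pole -5/12 set g(σ) = (σ - (-5/12))^2*f(σ) = (21*σ**2/25 - 37*σ/11 - 8/27)/(σ + 3/5)**3.
Order-2 pole: residue = g'(a); g'(-5/12) = -641257200/161051, so the residue is -641257200/161051.
List the singular points by increasing real part (a conjugate pair: the negative imaginary part first).


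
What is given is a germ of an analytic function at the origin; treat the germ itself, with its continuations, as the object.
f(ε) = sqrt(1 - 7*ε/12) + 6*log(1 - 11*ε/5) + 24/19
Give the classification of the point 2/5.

The point is a regular point.

There is no denominator, hence no pole anywhere.
Branch term log(1 - ε/(5/11)): argument at 2/5 is 3/25, nonzero, so 2/5 is not its branch point (a point on a principal cut is still regular for the continued germ).
Branch term sqrt(1 - ε/(12/7)): argument at 2/5 is 23/30, nonzero, so 2/5 is not its branch point (a point on a principal cut is still regular for the continued germ).
So the germ continues analytically to 2/5.


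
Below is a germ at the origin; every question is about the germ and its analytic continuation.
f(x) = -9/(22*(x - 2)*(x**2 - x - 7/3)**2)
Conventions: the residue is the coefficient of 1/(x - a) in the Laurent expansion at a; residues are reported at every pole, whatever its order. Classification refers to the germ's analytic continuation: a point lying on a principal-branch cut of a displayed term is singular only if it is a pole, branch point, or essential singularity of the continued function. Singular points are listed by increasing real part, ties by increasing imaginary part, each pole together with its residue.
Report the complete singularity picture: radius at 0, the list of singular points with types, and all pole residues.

Radius of convergence at 0: -1/2 + (1/6)*sqrt(93).
At 1/2 - (1/6)*sqrt(93): a pole of order 2; residue 81/44 - (729/3844)*sqrt(93).
At 2: a pole of order 1; residue -81/22.
At 1/2 + (1/6)*sqrt(93): a pole of order 2; residue 81/44 + (729/3844)*sqrt(93).

Denominator factor (x**2 - x - 7/3)^2: discriminant 31/3, real irrational roots 1/2 + (1/6)*sqrt(93) and 1/2 - (1/6)*sqrt(93); poles of order 2, moduli 1/2 + (1/6)*sqrt(93) and -1/2 + (1/6)*sqrt(93).
Denominator factor (x - 2): pole of order 1 at 2, modulus 2.
The radius of convergence is the smallest modulus among the singular points: -1/2 + (1/6)*sqrt(93).
The factor x**2 - x - 7/3 splits as (x - a)(x - a') with a = 1/2 - (1/6)*sqrt(93), a' = 1/2 + (1/6)*sqrt(93). At the order-2 pole a set g(x) = (x - a)^2*f(x) = [-9/(22*(x - 2))] / (x - a')^2.
Order-2 pole: residue = g'(a); g'(1/2 - (1/6)*sqrt(93)) = 81/44 - (729/3844)*sqrt(93), so the residue is 81/44 - (729/3844)*sqrt(93).
At the order-1 pole 2 set g(x) = (x - (2))*f(x) = -9/(22*(x**2 - x - 7/3)**2).
Simple pole: residue = g(a) at a = 2, which is -81/22.
The factor x**2 - x - 7/3 splits as (x - a)(x - a') with a = 1/2 + (1/6)*sqrt(93), a' = 1/2 - (1/6)*sqrt(93). At the order-2 pole a set g(x) = (x - a)^2*f(x) = [-9/(22*(x - 2))] / (x - a')^2.
Order-2 pole: residue = g'(a); g'(1/2 + (1/6)*sqrt(93)) = 81/44 + (729/3844)*sqrt(93), so the residue is 81/44 + (729/3844)*sqrt(93).
List the singular points by increasing real part (a conjugate pair: the negative imaginary part first).


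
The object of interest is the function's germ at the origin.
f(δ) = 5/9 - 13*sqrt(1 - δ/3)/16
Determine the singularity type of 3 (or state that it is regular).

The term (-13/16)*sqrt(1 - δ/(3)) has argument 1 - 3/(3) = 0 at 3: a square-root (algebraic, two-sheeted) branch point; the remaining terms are analytic or single-valued there.

The point is an algebraic (square-root) branch point.


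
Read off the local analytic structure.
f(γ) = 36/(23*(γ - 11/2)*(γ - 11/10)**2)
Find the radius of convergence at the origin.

Denominator factor (γ - 11/10)^2: pole of order 2 at 11/10, modulus 11/10.
Denominator factor (γ - 11/2): pole of order 1 at 11/2, modulus 11/2.
The radius of convergence is the smallest modulus among the singular points: 11/10.

The radius of convergence is 11/10.


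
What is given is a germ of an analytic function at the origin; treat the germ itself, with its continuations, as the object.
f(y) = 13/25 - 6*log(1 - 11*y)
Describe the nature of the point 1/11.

The point is a logarithmic branch point.

The term (-6)*log(1 - y/(1/11)) has argument 1 - 1/11/(1/11) = 0 at 1/11: a logarithmic (infinitely-sheeted) branch point; the remaining terms are analytic or single-valued there.


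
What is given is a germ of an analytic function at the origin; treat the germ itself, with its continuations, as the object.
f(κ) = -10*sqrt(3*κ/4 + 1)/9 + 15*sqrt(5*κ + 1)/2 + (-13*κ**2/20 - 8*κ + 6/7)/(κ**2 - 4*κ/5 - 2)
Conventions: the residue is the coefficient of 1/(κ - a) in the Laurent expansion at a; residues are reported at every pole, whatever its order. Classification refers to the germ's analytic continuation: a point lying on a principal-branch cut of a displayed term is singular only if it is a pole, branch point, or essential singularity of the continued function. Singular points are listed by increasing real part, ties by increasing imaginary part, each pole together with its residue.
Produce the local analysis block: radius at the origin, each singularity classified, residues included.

Radius of convergence at 0: 1/5.
At -4/3: an algebraic (square-root) branch point.
At 2/5 - (3/5)*sqrt(6): a pole of order 1; residue -213/50 + (6739/12600)*sqrt(6).
At -1/5: an algebraic (square-root) branch point.
At 2/5 + (3/5)*sqrt(6): a pole of order 1; residue -213/50 - (6739/12600)*sqrt(6).

Denominator factor (κ**2 - 4*κ/5 - 2): discriminant 216/25, real irrational roots 2/5 + (3/5)*sqrt(6) and 2/5 - (3/5)*sqrt(6); poles of order 1, moduli 2/5 + (3/5)*sqrt(6) and -2/5 + (3/5)*sqrt(6).
Branch term (-10/9)*sqrt(1 - κ/(-4/3)): its argument vanishes at κ = -4/3, a square-root branch point, modulus 4/3.
Branch term (15/2)*sqrt(1 - κ/(-1/5)): its argument vanishes at κ = -1/5, a square-root branch point, modulus 1/5.
The radius of convergence is the smallest modulus among the singular points: 1/5.
The branch terms are analytic at 2/5 - (3/5)*sqrt(6) and contribute nothing to the residue; only the rational part matters.
The factor κ**2 - 4*κ/5 - 2 splits as (κ - a)(κ - a') with a = 2/5 - (3/5)*sqrt(6), a' = 2/5 + (3/5)*sqrt(6). At the order-1 pole a set g(κ) = (κ - a)*(rational part) = [-13*κ**2/20 - 8*κ + 6/7] / (κ - a').
Simple pole: residue = g(a) at a = 2/5 - (3/5)*sqrt(6), which is -213/50 + (6739/12600)*sqrt(6).
The branch terms are analytic at 2/5 + (3/5)*sqrt(6) and contribute nothing to the residue; only the rational part matters.
The factor κ**2 - 4*κ/5 - 2 splits as (κ - a)(κ - a') with a = 2/5 + (3/5)*sqrt(6), a' = 2/5 - (3/5)*sqrt(6). At the order-1 pole a set g(κ) = (κ - a)*(rational part) = [-13*κ**2/20 - 8*κ + 6/7] / (κ - a').
Simple pole: residue = g(a) at a = 2/5 + (3/5)*sqrt(6), which is -213/50 - (6739/12600)*sqrt(6).
List the singular points by increasing real part (a conjugate pair: the negative imaginary part first).


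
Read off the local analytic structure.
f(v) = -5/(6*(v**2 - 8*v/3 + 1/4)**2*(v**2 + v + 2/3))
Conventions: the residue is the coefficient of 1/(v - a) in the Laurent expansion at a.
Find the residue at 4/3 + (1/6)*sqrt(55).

The residue is 807840/10804369 - (48394044/6536643245)*sqrt(55).

The factor v**2 - 8*v/3 + 1/4 splits as (v - a)(v - a') with a = 4/3 + (1/6)*sqrt(55), a' = 4/3 - (1/6)*sqrt(55). At the order-2 pole a set g(v) = (v - a)^2*f(v) = [-5/(6*(v**2 + v + 2/3))] / (v - a')^2.
Order-2 pole: residue = g'(a); g'(4/3 + (1/6)*sqrt(55)) = 807840/10804369 - (48394044/6536643245)*sqrt(55), so the residue is 807840/10804369 - (48394044/6536643245)*sqrt(55).


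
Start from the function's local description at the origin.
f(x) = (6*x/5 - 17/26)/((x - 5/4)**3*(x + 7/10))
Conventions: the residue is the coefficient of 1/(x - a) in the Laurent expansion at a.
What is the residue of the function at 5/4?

The residue is -155360/771147.

At the order-3 pole 5/4 set g(x) = (x - (5/4))^3*f(x) = (6*x/5 - 17/26)/(x + 7/10).
Order-3 pole: residue = g''(a)/2; g''(5/4) = -310720/771147, so the residue is -155360/771147.


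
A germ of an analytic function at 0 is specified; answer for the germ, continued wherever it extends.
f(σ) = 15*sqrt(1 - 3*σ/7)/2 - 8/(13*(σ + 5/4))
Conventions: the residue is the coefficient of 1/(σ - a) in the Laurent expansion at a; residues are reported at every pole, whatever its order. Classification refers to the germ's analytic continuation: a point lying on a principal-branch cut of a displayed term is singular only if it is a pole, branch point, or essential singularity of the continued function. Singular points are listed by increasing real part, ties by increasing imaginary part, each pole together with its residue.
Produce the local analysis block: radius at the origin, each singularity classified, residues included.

Radius of convergence at 0: 5/4.
At -5/4: a pole of order 1; residue -8/13.
At 7/3: an algebraic (square-root) branch point.

Denominator factor (σ + 5/4): pole of order 1 at -5/4, modulus 5/4.
Branch term (15/2)*sqrt(1 - σ/(7/3)): its argument vanishes at σ = 7/3, a square-root branch point, modulus 7/3.
The radius of convergence is the smallest modulus among the singular points: 5/4.
The branch term is analytic at -5/4 and contributes nothing to the residue; only the rational part matters.
At the order-1 pole -5/4 set g(σ) = (σ - (-5/4))*(rational part) = -8/13.
Simple pole: residue = g(a) at a = -5/4, which is -8/13.
List the singular points by increasing real part (a conjugate pair: the negative imaginary part first).


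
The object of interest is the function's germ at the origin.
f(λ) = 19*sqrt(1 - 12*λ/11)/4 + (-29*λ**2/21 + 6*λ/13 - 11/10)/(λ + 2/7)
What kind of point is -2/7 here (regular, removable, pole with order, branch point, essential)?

The point is a pole of order 1.

The denominator factor λ + 2/7 vanishes at -2/7 and appears to the power 1; the numerator there equals -179867/133770, nonzero, and no other factor vanishes.
The branch terms are analytic at this point.
Hence a pole whose order is the multiplicity, 1.


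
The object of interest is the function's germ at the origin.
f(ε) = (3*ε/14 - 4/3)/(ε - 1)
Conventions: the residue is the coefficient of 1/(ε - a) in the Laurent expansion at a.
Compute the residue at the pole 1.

At the order-1 pole 1 set g(ε) = (ε - (1))*f(ε) = 3*ε/14 - 4/3.
Simple pole: residue = g(a) at a = 1, which is -47/42.

The residue is -47/42.


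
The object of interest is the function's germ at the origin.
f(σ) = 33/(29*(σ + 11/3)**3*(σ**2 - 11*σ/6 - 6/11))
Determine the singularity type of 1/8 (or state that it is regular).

The point is a regular point.

Denominator factors: σ**2 - 11*σ/6 - 6/11 = -1603/2112 at σ = 1/8; σ + 11/3 = 91/24 at σ = 1/8 — none vanishes.
So the germ continues analytically to 1/8.


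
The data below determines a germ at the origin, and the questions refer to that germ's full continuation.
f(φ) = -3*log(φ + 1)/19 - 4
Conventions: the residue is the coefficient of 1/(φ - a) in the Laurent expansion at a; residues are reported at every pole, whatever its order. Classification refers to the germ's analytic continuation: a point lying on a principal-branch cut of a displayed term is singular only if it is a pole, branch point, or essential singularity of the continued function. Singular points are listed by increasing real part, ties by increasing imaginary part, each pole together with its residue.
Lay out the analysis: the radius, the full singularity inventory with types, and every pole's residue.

Branch term (-3/19)*log(1 - φ/(-1)): its argument vanishes at φ = -1, a logarithmic branch point, modulus 1.
The radius of convergence is the smallest modulus among the singular points: 1.

Radius of convergence at 0: 1.
At -1: a logarithmic branch point.


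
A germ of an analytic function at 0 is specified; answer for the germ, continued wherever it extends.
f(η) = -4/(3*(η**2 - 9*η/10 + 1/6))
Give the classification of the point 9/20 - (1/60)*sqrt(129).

The denominator factor η**2 - 9*η/10 + 1/6 vanishes at 9/20 - (1/60)*sqrt(129) and appears to the power 1; the numerator there equals -4/3, nonzero, and no other factor vanishes.
Hence a pole whose order is the multiplicity, 1.

The point is a pole of order 1.


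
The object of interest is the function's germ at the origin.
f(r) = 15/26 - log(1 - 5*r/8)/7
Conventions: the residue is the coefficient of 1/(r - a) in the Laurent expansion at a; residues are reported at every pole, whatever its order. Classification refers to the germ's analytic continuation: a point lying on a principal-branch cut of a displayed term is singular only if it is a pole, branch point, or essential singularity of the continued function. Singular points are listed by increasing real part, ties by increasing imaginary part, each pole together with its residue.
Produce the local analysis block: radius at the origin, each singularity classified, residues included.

Branch term (-1/7)*log(1 - r/(8/5)): its argument vanishes at r = 8/5, a logarithmic branch point, modulus 8/5.
The radius of convergence is the smallest modulus among the singular points: 8/5.

Radius of convergence at 0: 8/5.
At 8/5: a logarithmic branch point.


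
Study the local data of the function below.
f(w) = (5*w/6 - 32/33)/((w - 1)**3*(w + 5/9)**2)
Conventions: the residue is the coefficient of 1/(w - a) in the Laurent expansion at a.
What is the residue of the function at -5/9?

The residue is 433269/845152.

At the order-2 pole -5/9 set g(w) = (w - (-5/9))^2*f(w) = (5*w/6 - 32/33)/(w - 1)**3.
Order-2 pole: residue = g'(a); g'(-5/9) = 433269/845152, so the residue is 433269/845152.


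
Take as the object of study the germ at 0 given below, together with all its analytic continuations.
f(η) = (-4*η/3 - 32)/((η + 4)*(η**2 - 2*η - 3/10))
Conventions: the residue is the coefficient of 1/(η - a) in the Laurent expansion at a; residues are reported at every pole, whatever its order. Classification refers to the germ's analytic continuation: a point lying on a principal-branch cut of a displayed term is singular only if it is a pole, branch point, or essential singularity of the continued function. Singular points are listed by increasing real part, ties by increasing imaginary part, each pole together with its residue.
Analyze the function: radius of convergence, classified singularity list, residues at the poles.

Denominator factor (η + 4): pole of order 1 at -4, modulus 4.
Denominator factor (η**2 - 2*η - 3/10): discriminant 26/5, real irrational roots 1 + (1/10)*sqrt(130) and 1 - (1/10)*sqrt(130); poles of order 1, moduli 1 + (1/10)*sqrt(130) and -1 + (1/10)*sqrt(130).
The radius of convergence is the smallest modulus among the singular points: -1 + (1/10)*sqrt(130).
At the order-1 pole -4 set g(η) = (η - (-4))*f(η) = (-4*η/3 - 32)/(η**2 - 2*η - 3/10).
Simple pole: residue = g(a) at a = -4, which is -800/711.
The factor η**2 - 2*η - 3/10 splits as (η - a)(η - a') with a = 1 - (1/10)*sqrt(130), a' = 1 + (1/10)*sqrt(130). At the order-1 pole a set g(η) = (η - a)*f(η) = [(-4*η/3 - 32)/(η + 4)] / (η - a').
Simple pole: residue = g(a) at a = 1 - (1/10)*sqrt(130), which is 400/711 + (2474/9243)*sqrt(130).
The factor η**2 - 2*η - 3/10 splits as (η - a)(η - a') with a = 1 + (1/10)*sqrt(130), a' = 1 - (1/10)*sqrt(130). At the order-1 pole a set g(η) = (η - a)*f(η) = [(-4*η/3 - 32)/(η + 4)] / (η - a').
Simple pole: residue = g(a) at a = 1 + (1/10)*sqrt(130), which is 400/711 - (2474/9243)*sqrt(130).
List the singular points by increasing real part (a conjugate pair: the negative imaginary part first).

Radius of convergence at 0: -1 + (1/10)*sqrt(130).
At -4: a pole of order 1; residue -800/711.
At 1 - (1/10)*sqrt(130): a pole of order 1; residue 400/711 + (2474/9243)*sqrt(130).
At 1 + (1/10)*sqrt(130): a pole of order 1; residue 400/711 - (2474/9243)*sqrt(130).


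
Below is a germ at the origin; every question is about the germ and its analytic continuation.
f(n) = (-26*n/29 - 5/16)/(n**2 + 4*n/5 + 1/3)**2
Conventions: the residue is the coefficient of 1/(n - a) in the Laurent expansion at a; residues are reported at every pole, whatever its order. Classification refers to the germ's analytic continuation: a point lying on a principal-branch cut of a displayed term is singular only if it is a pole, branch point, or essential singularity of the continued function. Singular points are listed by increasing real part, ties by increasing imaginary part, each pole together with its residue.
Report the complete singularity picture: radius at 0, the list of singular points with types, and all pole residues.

Denominator factor (n**2 + 4*n/5 + 1/3)^2: discriminant -52/75, complex-conjugate roots (-2/5) + ((1/15)*sqrt(39))*i and (-2/5) - ((1/15)*sqrt(39))*i; poles of order 2, moduli (1/3)*sqrt(3) and (1/3)*sqrt(3).
The radius of convergence is the smallest modulus among the singular points: (1/3)*sqrt(3).
The factor n**2 + 4*n/5 + 1/3 splits as (n - a)(n - a') with a = (-2/5) - ((1/15)*sqrt(39))*i, a' = (-2/5) + ((1/15)*sqrt(39))*i. At the order-2 pole a set g(n) = (n - a)^2*f(n) = [-26*n/29 - 5/16] / (n - a')^2.
Order-2 pole: residue = g'(a); g'((-2/5) - ((1/15)*sqrt(39))*i) = ((8025/313664)*sqrt(39))*i, so the residue is ((8025/313664)*sqrt(39))*i.
The factor n**2 + 4*n/5 + 1/3 splits as (n - a)(n - a') with a = (-2/5) + ((1/15)*sqrt(39))*i, a' = (-2/5) - ((1/15)*sqrt(39))*i. At the order-2 pole a set g(n) = (n - a)^2*f(n) = [-26*n/29 - 5/16] / (n - a')^2.
Order-2 pole: residue = g'(a); g'((-2/5) + ((1/15)*sqrt(39))*i) = -((8025/313664)*sqrt(39))*i, so the residue is -((8025/313664)*sqrt(39))*i.
List the singular points by increasing real part (a conjugate pair: the negative imaginary part first).

Radius of convergence at 0: (1/3)*sqrt(3).
At (-2/5) - ((1/15)*sqrt(39))*i: a pole of order 2; residue ((8025/313664)*sqrt(39))*i.
At (-2/5) + ((1/15)*sqrt(39))*i: a pole of order 2; residue -((8025/313664)*sqrt(39))*i.


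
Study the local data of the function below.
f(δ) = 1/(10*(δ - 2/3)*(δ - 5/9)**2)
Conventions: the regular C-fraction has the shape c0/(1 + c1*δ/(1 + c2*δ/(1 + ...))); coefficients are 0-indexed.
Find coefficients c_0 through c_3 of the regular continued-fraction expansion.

The regular C-fraction coefficients are [-243/500, -51/10, 144/85, -1539/1360].

Taylor coefficients (expand at 0): a_0 = -243/500, a_1 = -12393/5000, a_2 = -422091/50000, a_3 = -12000069/500000.
c0 = a_0 = -243/500. Peel one level at a time: if S = 1 + c*δ/S' with S'(0) = 1, then c is the δ-coefficient of S and S' = c*δ/(S - 1).
S_1 = c0/f = 1 + (-51/10)*δ + (216/25)*δ^2 + ...; c1 = -51/10.
S_2 = c1*δ/(S_1 - 1) = 1 + (144/85)*δ + (13851/7225)*δ^2 + ...; c2 = 144/85.
S_3 = c2*δ/(S_2 - 1) = 1 + (-1539/1360)*δ + ...; c3 = -1539/1360.


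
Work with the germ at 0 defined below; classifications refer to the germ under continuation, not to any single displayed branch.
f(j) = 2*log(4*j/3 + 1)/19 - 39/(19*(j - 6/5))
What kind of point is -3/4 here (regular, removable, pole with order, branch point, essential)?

The term (2/19)*log(1 - j/(-3/4)) has argument 1 - -3/4/(-3/4) = 0 at -3/4: a logarithmic (infinitely-sheeted) branch point; the remaining terms are analytic or single-valued there.

The point is a logarithmic branch point.


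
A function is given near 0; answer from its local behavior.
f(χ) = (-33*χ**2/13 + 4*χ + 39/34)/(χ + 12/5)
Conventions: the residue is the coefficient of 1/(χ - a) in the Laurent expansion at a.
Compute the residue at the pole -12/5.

At the order-1 pole -12/5 set g(χ) = (χ - (-12/5))*f(χ) = -33*χ**2/13 + 4*χ + 39/34.
Simple pole: residue = g(a) at a = -12/5, which is -254973/11050.

The residue is -254973/11050.


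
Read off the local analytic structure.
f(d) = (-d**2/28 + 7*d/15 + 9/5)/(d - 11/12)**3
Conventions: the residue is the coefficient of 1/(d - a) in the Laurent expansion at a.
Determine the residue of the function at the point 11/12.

The residue is -1/28.

At the order-3 pole 11/12 set g(d) = (d - (11/12))^3*f(d) = -d**2/28 + 7*d/15 + 9/5.
Order-3 pole: residue = g''(a)/2; g''(11/12) = -1/14, so the residue is -1/28.


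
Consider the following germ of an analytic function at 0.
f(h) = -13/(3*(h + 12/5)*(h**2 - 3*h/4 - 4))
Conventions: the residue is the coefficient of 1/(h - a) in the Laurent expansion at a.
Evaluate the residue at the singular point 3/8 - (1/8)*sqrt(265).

The residue is 325/534 + (481/9434)*sqrt(265).

The factor h**2 - 3*h/4 - 4 splits as (h - a)(h - a') with a = 3/8 - (1/8)*sqrt(265), a' = 3/8 + (1/8)*sqrt(265). At the order-1 pole a set g(h) = (h - a)*f(h) = [-13/(3*(h + 12/5))] / (h - a').
Simple pole: residue = g(a) at a = 3/8 - (1/8)*sqrt(265), which is 325/534 + (481/9434)*sqrt(265).


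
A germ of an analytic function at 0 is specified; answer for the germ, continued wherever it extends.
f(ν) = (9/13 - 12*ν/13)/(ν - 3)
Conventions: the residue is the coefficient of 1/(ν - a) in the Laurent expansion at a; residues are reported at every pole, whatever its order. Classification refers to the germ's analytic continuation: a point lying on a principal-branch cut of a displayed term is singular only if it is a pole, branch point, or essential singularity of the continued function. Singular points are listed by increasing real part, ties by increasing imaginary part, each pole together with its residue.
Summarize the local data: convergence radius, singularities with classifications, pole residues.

Denominator factor (ν - 3): pole of order 1 at 3, modulus 3.
The radius of convergence is the smallest modulus among the singular points: 3.
At the order-1 pole 3 set g(ν) = (ν - (3))*f(ν) = 9/13 - 12*ν/13.
Simple pole: residue = g(a) at a = 3, which is -27/13.

Radius of convergence at 0: 3.
At 3: a pole of order 1; residue -27/13.


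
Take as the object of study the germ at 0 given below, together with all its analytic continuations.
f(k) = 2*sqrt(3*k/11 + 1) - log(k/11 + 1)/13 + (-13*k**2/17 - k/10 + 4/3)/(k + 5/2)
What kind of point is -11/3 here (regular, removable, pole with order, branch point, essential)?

The term (2)*sqrt(1 - k/(-11/3)) has argument 1 - -11/3/(-11/3) = 0 at -11/3: a square-root (algebraic, two-sheeted) branch point; the remaining terms are analytic or single-valued there.

The point is an algebraic (square-root) branch point.


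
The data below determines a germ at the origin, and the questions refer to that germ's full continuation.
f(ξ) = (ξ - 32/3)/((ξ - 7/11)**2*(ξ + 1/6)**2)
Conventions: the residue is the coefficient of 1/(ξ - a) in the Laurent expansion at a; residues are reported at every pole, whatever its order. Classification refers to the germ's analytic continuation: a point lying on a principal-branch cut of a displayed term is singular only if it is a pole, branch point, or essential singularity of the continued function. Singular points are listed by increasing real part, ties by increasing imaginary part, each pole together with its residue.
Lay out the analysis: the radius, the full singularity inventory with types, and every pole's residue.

Denominator factor (ξ + 1/6)^2: pole of order 2 at -1/6, modulus 1/6.
Denominator factor (ξ - 7/11)^2: pole of order 2 at 7/11, modulus 7/11.
The radius of convergence is the smallest modulus among the singular points: 1/6.
At the order-2 pole -1/6 set g(ξ) = (ξ - (-1/6))^2*f(ξ) = (ξ - 32/3)/(ξ - 7/11)**2.
Order-2 pole: residue = g'(a); g'(-1/6) = -5998212/148877, so the residue is -5998212/148877.
At the order-2 pole 7/11 set g(ξ) = (ξ - (7/11))^2*f(ξ) = (ξ - 32/3)/(ξ + 1/6)**2.
Order-2 pole: residue = g'(a); g'(7/11) = 5998212/148877, so the residue is 5998212/148877.
List the singular points by increasing real part (a conjugate pair: the negative imaginary part first).

Radius of convergence at 0: 1/6.
At -1/6: a pole of order 2; residue -5998212/148877.
At 7/11: a pole of order 2; residue 5998212/148877.


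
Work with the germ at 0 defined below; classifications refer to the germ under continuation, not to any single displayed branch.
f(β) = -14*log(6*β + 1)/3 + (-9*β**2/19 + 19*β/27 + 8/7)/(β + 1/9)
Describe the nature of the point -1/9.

The point is a pole of order 1.

The denominator factor β + 1/9 vanishes at -1/9 and appears to the power 1; the numerator there equals 34220/32319, nonzero, and no other factor vanishes.
The branch terms are analytic at this point.
Hence a pole whose order is the multiplicity, 1.


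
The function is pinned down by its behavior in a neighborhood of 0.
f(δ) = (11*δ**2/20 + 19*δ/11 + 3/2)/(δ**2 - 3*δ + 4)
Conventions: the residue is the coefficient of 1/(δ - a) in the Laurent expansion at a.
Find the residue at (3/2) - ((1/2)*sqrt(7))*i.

The residue is (743/440) + ((1921/3080)*sqrt(7))*i.

The factor δ**2 - 3*δ + 4 splits as (δ - a)(δ - a') with a = (3/2) - ((1/2)*sqrt(7))*i, a' = (3/2) + ((1/2)*sqrt(7))*i. At the order-1 pole a set g(δ) = (δ - a)*f(δ) = [11*δ**2/20 + 19*δ/11 + 3/2] / (δ - a').
Simple pole: residue = g(a) at a = (3/2) - ((1/2)*sqrt(7))*i, which is (743/440) + ((1921/3080)*sqrt(7))*i.


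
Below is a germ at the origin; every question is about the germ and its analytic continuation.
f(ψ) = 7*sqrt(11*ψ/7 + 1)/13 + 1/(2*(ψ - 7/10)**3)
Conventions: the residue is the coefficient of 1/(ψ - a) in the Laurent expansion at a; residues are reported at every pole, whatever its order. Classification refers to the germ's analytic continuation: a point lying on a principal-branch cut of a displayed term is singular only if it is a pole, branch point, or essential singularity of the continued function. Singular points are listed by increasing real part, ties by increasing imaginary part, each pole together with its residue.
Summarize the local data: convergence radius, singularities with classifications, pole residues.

Radius of convergence at 0: 7/11.
At -7/11: an algebraic (square-root) branch point.
At 7/10: a pole of order 3; residue 0.

Denominator factor (ψ - 7/10)^3: pole of order 3 at 7/10, modulus 7/10.
Branch term (7/13)*sqrt(1 - ψ/(-7/11)): its argument vanishes at ψ = -7/11, a square-root branch point, modulus 7/11.
The radius of convergence is the smallest modulus among the singular points: 7/11.
The branch term is analytic at 7/10 and contributes nothing to the residue; only the rational part matters.
At the order-3 pole 7/10 set g(ψ) = (ψ - (7/10))^3*(rational part) = 1/2.
Order-3 pole: residue = g''(a)/2; g''(7/10) = 0, so the residue is 0.
List the singular points by increasing real part (a conjugate pair: the negative imaginary part first).


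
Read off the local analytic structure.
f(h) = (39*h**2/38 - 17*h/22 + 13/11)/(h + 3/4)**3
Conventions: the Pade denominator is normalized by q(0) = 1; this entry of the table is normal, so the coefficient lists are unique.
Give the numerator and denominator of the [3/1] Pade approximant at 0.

Taylor coefficients needed (expand at 0): a_0 = 832/297, a_1 = -352/27, a_2 = 671072/16929, a_3 = -14576512/152361, a_4 = 10267648/50787.
Write the denominator as Q(h) = 1 + q1*h. Requiring Q*f - P = O(h^5) with deg P <= 3 kills the coefficients of h^4..h^4 in Q*f:
  h^4: a_4 + q1*a_3 = 0, i.e. 10267648/50787 + (-14576512/152361)*q1 = 0.
Solving this linear system: q1 = 240648/113879.
The numerator is Q*f truncated at degree 3: P0 = a_0 = 832/297; P1 = a_1 + q1*a_0 = -240720352/33822063; P2 = a_2 + q1*a_1 = 23309032096/1927857591; P3 = a_3 + q1*a_2 = -206529398144/17350718319.

The Pade approximant has numerator coefficients [832/297, -240720352/33822063, 23309032096/1927857591, -206529398144/17350718319]; denominator coefficients [1, 240648/113879].


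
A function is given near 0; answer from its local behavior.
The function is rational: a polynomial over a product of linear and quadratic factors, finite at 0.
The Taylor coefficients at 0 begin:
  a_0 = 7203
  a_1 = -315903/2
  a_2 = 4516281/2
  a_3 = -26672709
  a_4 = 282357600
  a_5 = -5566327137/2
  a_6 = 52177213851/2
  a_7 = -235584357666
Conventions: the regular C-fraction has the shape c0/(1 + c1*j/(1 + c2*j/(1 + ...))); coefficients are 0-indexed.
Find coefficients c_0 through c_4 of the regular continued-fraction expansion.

Taylor coefficients (read off): a_0 = 7203, a_1 = -315903/2, a_2 = 4516281/2, a_3 = -26672709, a_4 = 282357600.
c0 = a_0 = 7203. Peel one level at a time: if S = 1 + c*j/S' with S'(0) = 1, then c is the j-coefficient of S and S' = c*j/(S - 1).
S_1 = c0/f = 1 + (307/14)*j + (32803/196)*j^2 + ...; c1 = 307/14.
S_2 = c1*j/(S_1 - 1) = 1 + (-32803/4298)*j + (3347827/94249)*j^2 + ...; c2 = -32803/4298.
S_3 = c2*j/(S_2 - 1) = 1 + (46869578/10070521)*j + (6567364062/1076036809)*j^2 + ...; c3 = 46869578/10070521.
S_4 = c3*j/(S_3 - 1) = 1 + (-2939039019/2241199369)*j + ...; c4 = -2939039019/2241199369.

The regular C-fraction coefficients are [7203, 307/14, -32803/4298, 46869578/10070521, -2939039019/2241199369].


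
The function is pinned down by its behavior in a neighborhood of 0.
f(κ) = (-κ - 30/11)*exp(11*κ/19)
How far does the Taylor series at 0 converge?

The radius of convergence is infinite.

The factor exp(11*κ/19) is entire and contributes no finite singular point.
The polynomial part has no poles.
No finite singular points: the Taylor series at 0 converges everywhere.


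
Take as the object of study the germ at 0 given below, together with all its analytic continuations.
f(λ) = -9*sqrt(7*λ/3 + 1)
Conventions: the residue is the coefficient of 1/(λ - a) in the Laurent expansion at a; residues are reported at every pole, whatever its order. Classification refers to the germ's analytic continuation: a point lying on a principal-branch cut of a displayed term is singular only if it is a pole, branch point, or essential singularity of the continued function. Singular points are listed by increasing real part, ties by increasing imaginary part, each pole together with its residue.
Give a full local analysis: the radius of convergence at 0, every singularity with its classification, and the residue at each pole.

Branch term (-9)*sqrt(1 - λ/(-3/7)): its argument vanishes at λ = -3/7, a square-root branch point, modulus 3/7.
The radius of convergence is the smallest modulus among the singular points: 3/7.

Radius of convergence at 0: 3/7.
At -3/7: an algebraic (square-root) branch point.


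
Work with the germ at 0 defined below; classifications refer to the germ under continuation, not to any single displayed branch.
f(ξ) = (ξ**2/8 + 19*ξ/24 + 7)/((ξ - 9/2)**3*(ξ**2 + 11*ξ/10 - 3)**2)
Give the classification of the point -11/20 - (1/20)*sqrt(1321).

The point is a pole of order 2.

The denominator factor ξ**2 + 11*ξ/10 - 3 vanishes at -11/20 - (1/20)*sqrt(1321) and appears to the power 2; the numerator there equals 33673/4800 - (157/4800)*sqrt(1321), nonzero, and no other factor vanishes.
Hence a pole whose order is the multiplicity, 2.


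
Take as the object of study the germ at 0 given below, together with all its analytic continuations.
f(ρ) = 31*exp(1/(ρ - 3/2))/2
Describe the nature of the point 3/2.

The exponent 1/(ρ - (3/2)) has a pole at 3/2, so exp(1/(ρ - (3/2))) takes every nonzero value near it: an essential singularity (not a pole of any order).

The point is an essential singularity.


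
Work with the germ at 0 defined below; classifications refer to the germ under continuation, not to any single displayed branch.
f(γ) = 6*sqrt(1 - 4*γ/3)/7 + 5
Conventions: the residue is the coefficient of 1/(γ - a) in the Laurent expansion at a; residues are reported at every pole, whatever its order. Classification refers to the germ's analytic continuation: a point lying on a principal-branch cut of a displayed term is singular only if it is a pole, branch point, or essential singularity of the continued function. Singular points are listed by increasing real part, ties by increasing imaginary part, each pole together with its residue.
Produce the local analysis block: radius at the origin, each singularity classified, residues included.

Radius of convergence at 0: 3/4.
At 3/4: an algebraic (square-root) branch point.

Branch term (6/7)*sqrt(1 - γ/(3/4)): its argument vanishes at γ = 3/4, a square-root branch point, modulus 3/4.
The radius of convergence is the smallest modulus among the singular points: 3/4.


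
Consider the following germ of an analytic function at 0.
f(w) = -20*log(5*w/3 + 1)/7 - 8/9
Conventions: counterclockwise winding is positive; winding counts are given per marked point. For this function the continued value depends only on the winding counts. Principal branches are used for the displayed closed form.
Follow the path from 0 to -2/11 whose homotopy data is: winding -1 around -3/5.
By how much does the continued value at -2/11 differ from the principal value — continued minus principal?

The rational part is single-valued and drops out of the difference; each branch term changes only by its own monodromy.
(-20/7)*log(1 - w/(-3/5)): each positive loop around -3/5 adds 2*pi*i to the log, so winding -1 contributes (-20/7)*(-1)*2*pi*i = (40/7)*pi*i.
Summing the contributions at w = -2/11 gives (40/7)*pi*i.

Continued minus principal equals (40/7)*pi*i.


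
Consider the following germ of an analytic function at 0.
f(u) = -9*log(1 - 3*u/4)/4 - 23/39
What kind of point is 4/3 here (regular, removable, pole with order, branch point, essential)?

The term (-9/4)*log(1 - u/(4/3)) has argument 1 - 4/3/(4/3) = 0 at 4/3: a logarithmic (infinitely-sheeted) branch point; the remaining terms are analytic or single-valued there.

The point is a logarithmic branch point.


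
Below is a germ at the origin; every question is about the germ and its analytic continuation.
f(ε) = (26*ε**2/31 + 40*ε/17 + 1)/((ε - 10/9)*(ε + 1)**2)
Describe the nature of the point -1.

The denominator factor ε + 1 vanishes at -1 and appears to the power 2; the numerator there equals -271/527, nonzero, and no other factor vanishes.
Hence a pole whose order is the multiplicity, 2.

The point is a pole of order 2.


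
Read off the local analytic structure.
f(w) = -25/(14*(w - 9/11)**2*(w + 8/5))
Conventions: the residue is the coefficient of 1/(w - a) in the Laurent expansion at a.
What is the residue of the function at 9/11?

The residue is 75625/247646.

At the order-2 pole 9/11 set g(w) = (w - (9/11))^2*f(w) = -25/(14*(w + 8/5)).
Order-2 pole: residue = g'(a); g'(9/11) = 75625/247646, so the residue is 75625/247646.
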